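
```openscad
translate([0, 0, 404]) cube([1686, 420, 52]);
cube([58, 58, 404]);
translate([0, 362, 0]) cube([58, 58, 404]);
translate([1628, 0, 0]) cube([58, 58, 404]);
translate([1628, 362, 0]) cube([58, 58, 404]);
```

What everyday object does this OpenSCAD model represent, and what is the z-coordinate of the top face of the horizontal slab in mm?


A bench. The seat-top height is 456 mm.

A long slab on four corner posts — a bench. The slab sits at z = 404 with thickness 52, so the top is 404 + 52 = 456 mm.


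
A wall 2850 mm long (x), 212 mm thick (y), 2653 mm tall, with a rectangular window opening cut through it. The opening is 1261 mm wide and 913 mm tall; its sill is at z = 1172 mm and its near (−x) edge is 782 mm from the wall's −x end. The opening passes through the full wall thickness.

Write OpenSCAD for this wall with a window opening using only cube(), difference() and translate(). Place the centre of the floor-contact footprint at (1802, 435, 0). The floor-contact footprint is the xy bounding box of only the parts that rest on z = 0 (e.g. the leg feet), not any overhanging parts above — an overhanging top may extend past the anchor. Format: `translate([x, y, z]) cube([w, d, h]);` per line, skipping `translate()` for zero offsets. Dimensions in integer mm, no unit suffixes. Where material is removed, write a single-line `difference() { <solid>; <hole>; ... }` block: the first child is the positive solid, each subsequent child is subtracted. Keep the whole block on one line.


difference() { translate([377, 329, 0]) cube([2850, 212, 2653]); translate([1159, 329, 1172]) cube([1261, 212, 913]); }


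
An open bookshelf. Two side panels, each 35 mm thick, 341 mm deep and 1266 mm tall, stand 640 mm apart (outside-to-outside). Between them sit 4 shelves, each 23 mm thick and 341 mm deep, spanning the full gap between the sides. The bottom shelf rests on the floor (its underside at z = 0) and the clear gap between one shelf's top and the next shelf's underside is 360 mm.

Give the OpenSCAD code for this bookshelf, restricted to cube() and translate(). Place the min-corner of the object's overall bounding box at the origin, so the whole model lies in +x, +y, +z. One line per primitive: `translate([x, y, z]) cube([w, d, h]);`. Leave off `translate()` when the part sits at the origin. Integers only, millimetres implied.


cube([35, 341, 1266]);
translate([605, 0, 0]) cube([35, 341, 1266]);
translate([35, 0, 0]) cube([570, 341, 23]);
translate([35, 0, 383]) cube([570, 341, 23]);
translate([35, 0, 766]) cube([570, 341, 23]);
translate([35, 0, 1149]) cube([570, 341, 23]);


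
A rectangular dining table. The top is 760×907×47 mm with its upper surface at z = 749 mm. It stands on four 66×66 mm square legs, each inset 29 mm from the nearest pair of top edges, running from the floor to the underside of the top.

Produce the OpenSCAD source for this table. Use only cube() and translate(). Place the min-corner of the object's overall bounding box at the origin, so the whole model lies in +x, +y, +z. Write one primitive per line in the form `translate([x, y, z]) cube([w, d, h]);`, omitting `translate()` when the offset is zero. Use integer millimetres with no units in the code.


// leg_h = 749 - 47 = 702
translate([0, 0, 702]) cube([760, 907, 47]);
translate([29, 29, 0]) cube([66, 66, 702]);
translate([665, 29, 0]) cube([66, 66, 702]);
translate([29, 812, 0]) cube([66, 66, 702]);
translate([665, 812, 0]) cube([66, 66, 702]);


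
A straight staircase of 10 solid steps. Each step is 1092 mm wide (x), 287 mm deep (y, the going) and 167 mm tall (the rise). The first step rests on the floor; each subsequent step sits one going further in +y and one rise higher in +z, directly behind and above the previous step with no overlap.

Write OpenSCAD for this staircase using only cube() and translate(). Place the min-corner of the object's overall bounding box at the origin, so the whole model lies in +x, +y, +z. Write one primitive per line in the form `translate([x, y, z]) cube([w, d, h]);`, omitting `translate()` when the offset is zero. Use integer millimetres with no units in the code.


cube([1092, 287, 167]);
translate([0, 287, 167]) cube([1092, 287, 167]);
translate([0, 574, 334]) cube([1092, 287, 167]);
translate([0, 861, 501]) cube([1092, 287, 167]);
translate([0, 1148, 668]) cube([1092, 287, 167]);
translate([0, 1435, 835]) cube([1092, 287, 167]);
translate([0, 1722, 1002]) cube([1092, 287, 167]);
translate([0, 2009, 1169]) cube([1092, 287, 167]);
translate([0, 2296, 1336]) cube([1092, 287, 167]);
translate([0, 2583, 1503]) cube([1092, 287, 167]);


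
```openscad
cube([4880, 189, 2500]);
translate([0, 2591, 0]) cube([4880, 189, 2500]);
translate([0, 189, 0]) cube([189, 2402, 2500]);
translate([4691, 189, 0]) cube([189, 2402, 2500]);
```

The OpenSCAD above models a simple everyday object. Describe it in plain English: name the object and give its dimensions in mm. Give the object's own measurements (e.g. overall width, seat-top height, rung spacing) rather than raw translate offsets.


The wall frame of a small rectangular building: four walls, each 2500 mm tall and 189 mm thick, enclosing a footprint 4880 mm (x) by 2780 mm (y) outside-to-outside, with no floor or roof. The front and back walls (the −y and +y sides) span the full width; the two side walls fit between them.


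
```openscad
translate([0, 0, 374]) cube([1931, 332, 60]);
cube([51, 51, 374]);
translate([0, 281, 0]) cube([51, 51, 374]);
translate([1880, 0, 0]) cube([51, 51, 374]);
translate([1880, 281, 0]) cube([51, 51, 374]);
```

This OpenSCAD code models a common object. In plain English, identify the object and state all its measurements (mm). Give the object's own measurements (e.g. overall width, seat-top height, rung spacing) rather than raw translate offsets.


A long wooden bench with a 1931 mm (x) × 332 mm (y) seat, 60 mm thick, its top surface 434 mm above the floor. Four 51 mm square legs at the seat corners, flush with the edges, run from z = 0 to the seat underside.


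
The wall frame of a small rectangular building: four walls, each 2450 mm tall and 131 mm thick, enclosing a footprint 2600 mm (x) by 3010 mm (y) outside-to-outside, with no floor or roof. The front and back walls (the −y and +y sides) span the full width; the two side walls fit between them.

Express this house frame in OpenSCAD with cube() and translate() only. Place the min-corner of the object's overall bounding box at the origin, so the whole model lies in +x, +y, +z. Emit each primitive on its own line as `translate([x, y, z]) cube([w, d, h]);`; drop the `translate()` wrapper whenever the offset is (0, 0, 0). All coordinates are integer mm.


cube([2600, 131, 2450]);
translate([0, 2879, 0]) cube([2600, 131, 2450]);
translate([0, 131, 0]) cube([131, 2748, 2450]);
translate([2469, 131, 0]) cube([131, 2748, 2450]);


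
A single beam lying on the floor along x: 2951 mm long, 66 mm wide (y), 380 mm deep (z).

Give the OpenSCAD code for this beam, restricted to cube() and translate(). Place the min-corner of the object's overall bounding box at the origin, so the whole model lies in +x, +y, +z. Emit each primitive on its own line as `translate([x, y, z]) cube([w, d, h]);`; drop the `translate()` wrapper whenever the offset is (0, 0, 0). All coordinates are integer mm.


cube([2951, 66, 380]);


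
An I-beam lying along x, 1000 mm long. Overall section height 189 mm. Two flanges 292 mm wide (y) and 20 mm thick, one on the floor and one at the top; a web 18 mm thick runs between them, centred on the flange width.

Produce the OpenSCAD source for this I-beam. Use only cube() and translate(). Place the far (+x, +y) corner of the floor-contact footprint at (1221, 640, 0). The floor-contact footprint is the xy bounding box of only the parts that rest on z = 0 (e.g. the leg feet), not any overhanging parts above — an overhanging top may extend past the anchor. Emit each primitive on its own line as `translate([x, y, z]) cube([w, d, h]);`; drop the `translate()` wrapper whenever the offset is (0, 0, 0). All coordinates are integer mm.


translate([221, 348, 0]) cube([1000, 292, 20]);
translate([221, 485, 20]) cube([1000, 18, 149]);
translate([221, 348, 169]) cube([1000, 292, 20]);


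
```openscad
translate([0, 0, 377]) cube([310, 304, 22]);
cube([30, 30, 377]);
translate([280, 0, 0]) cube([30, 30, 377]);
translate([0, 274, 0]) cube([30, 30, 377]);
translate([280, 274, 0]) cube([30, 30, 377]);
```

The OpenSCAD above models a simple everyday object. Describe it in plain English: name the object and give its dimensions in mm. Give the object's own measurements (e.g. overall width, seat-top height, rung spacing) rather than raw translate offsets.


A simple wooden stool: a rectangular seat 310 mm (x) by 304 mm (y), 22 mm thick, top face at z = 399 mm, on four square legs, each 30×30 mm in cross-section. The legs rest on z = 0, each flush with a corner of the seat.


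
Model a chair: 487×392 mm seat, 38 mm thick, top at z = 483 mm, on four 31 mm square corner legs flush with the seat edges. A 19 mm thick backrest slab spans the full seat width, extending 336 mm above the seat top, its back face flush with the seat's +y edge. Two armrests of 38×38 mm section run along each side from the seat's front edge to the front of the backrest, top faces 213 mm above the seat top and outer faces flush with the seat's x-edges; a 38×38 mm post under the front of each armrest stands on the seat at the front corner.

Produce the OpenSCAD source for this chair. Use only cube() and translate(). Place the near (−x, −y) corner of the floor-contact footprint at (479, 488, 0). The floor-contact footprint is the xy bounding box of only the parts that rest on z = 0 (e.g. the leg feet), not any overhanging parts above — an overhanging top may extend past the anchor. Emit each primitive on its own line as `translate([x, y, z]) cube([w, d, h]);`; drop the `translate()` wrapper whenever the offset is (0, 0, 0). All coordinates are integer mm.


translate([479, 488, 445]) cube([487, 392, 38]);
translate([479, 488, 0]) cube([31, 31, 445]);
translate([935, 488, 0]) cube([31, 31, 445]);
translate([479, 849, 0]) cube([31, 31, 445]);
translate([935, 849, 0]) cube([31, 31, 445]);
translate([479, 861, 483]) cube([487, 19, 336]);
translate([479, 488, 658]) cube([38, 373, 38]);
translate([928, 488, 658]) cube([38, 373, 38]);
translate([479, 488, 483]) cube([38, 38, 175]);
translate([928, 488, 483]) cube([38, 38, 175]);


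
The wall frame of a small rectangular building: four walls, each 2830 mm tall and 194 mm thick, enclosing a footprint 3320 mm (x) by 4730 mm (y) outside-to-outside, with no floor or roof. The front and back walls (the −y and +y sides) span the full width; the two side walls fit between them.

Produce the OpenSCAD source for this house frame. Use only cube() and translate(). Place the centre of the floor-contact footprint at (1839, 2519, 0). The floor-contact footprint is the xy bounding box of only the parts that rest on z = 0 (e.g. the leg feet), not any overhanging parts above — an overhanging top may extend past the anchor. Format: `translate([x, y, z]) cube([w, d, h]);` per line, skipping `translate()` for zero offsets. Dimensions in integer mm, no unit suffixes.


translate([179, 154, 0]) cube([3320, 194, 2830]);
translate([179, 4690, 0]) cube([3320, 194, 2830]);
translate([179, 348, 0]) cube([194, 4342, 2830]);
translate([3305, 348, 0]) cube([194, 4342, 2830]);


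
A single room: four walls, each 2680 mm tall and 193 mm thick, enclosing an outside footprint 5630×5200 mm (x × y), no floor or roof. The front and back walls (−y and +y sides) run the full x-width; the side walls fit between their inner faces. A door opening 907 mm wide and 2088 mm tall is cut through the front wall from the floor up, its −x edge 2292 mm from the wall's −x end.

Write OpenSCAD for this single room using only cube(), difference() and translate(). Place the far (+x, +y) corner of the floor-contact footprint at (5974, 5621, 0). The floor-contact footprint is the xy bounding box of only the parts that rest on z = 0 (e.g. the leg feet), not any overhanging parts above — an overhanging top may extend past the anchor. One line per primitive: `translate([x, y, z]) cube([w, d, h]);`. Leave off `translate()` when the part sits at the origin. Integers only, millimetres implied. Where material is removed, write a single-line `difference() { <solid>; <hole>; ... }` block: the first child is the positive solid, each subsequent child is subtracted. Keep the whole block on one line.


difference() { translate([344, 421, 0]) cube([5630, 193, 2680]); translate([2636, 421, 0]) cube([907, 193, 2088]); }
translate([344, 5428, 0]) cube([5630, 193, 2680]);
translate([344, 614, 0]) cube([193, 4814, 2680]);
translate([5781, 614, 0]) cube([193, 4814, 2680]);


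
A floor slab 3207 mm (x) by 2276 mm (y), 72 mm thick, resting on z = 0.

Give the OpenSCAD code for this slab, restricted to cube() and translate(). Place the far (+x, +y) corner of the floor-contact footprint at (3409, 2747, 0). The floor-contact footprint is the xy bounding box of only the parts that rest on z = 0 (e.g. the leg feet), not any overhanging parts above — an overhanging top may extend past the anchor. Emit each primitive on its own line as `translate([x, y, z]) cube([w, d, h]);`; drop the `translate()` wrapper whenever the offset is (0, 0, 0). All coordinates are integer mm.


translate([202, 471, 0]) cube([3207, 2276, 72]);


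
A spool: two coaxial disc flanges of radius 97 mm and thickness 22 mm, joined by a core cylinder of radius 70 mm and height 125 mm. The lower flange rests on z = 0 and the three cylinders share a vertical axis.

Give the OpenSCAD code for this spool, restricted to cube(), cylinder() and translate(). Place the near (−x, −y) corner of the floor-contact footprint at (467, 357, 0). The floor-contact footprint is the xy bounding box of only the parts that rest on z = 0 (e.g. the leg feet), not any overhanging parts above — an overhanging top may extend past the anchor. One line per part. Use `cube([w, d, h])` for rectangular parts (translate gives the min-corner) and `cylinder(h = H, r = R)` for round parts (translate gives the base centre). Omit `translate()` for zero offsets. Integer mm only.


translate([564, 454, 0]) cylinder(h = 22, r = 97);
translate([564, 454, 22]) cylinder(h = 125, r = 70);
translate([564, 454, 147]) cylinder(h = 22, r = 97);


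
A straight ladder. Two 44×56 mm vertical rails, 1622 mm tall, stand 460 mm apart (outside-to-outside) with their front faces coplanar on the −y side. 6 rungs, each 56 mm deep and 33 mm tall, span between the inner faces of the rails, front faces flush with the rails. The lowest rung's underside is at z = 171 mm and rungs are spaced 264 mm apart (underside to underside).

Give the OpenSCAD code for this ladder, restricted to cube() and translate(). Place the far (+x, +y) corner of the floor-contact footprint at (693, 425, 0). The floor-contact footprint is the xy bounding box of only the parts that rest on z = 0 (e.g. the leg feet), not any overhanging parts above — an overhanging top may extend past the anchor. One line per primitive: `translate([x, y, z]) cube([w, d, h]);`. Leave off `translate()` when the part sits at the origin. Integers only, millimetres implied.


// rung span = 460 - 2*44 = 372
// rung[k] z = 171 + k*264
translate([233, 369, 0]) cube([44, 56, 1622]);
translate([649, 369, 0]) cube([44, 56, 1622]);
translate([277, 369, 171]) cube([372, 56, 33]);
translate([277, 369, 435]) cube([372, 56, 33]);
translate([277, 369, 699]) cube([372, 56, 33]);
translate([277, 369, 963]) cube([372, 56, 33]);
translate([277, 369, 1227]) cube([372, 56, 33]);
translate([277, 369, 1491]) cube([372, 56, 33]);


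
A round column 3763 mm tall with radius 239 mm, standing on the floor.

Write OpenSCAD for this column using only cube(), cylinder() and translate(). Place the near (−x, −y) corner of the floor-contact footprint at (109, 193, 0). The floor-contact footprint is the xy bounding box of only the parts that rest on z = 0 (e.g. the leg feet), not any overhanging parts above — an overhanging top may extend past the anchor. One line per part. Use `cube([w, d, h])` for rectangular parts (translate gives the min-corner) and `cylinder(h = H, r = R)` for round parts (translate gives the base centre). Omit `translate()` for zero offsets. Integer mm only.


translate([348, 432, 0]) cylinder(h = 3763, r = 239);


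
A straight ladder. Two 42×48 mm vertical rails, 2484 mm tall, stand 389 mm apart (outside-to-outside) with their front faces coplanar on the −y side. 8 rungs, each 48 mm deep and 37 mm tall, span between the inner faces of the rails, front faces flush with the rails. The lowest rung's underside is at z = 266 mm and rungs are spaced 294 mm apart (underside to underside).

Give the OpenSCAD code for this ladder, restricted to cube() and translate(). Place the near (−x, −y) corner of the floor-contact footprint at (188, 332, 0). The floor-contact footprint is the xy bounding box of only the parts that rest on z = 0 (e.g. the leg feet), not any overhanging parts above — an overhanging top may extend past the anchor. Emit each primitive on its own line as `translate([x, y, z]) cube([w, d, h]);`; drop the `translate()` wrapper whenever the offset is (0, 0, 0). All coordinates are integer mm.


// rung span = 389 - 2*42 = 305
// rung[k] z = 266 + k*294
translate([188, 332, 0]) cube([42, 48, 2484]);
translate([535, 332, 0]) cube([42, 48, 2484]);
translate([230, 332, 266]) cube([305, 48, 37]);
translate([230, 332, 560]) cube([305, 48, 37]);
translate([230, 332, 854]) cube([305, 48, 37]);
translate([230, 332, 1148]) cube([305, 48, 37]);
translate([230, 332, 1442]) cube([305, 48, 37]);
translate([230, 332, 1736]) cube([305, 48, 37]);
translate([230, 332, 2030]) cube([305, 48, 37]);
translate([230, 332, 2324]) cube([305, 48, 37]);


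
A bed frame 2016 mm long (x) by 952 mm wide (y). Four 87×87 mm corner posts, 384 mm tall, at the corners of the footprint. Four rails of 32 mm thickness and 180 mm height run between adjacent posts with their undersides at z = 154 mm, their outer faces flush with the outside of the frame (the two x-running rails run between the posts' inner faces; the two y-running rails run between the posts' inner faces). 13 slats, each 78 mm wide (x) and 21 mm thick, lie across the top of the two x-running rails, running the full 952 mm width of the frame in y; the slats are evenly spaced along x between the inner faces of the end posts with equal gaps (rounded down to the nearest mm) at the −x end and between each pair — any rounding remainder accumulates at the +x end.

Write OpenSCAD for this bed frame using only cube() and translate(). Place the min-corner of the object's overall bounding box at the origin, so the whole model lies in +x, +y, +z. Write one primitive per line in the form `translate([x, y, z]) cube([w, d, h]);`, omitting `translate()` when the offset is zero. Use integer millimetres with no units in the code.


cube([87, 87, 384]);
translate([0, 865, 0]) cube([87, 87, 384]);
translate([1929, 0, 0]) cube([87, 87, 384]);
translate([1929, 865, 0]) cube([87, 87, 384]);
translate([87, 0, 154]) cube([1842, 32, 180]);
translate([87, 920, 154]) cube([1842, 32, 180]);
translate([0, 87, 154]) cube([32, 778, 180]);
translate([1984, 87, 154]) cube([32, 778, 180]);
translate([146, 0, 334]) cube([78, 952, 21]);
translate([283, 0, 334]) cube([78, 952, 21]);
translate([420, 0, 334]) cube([78, 952, 21]);
translate([557, 0, 334]) cube([78, 952, 21]);
translate([694, 0, 334]) cube([78, 952, 21]);
translate([831, 0, 334]) cube([78, 952, 21]);
translate([968, 0, 334]) cube([78, 952, 21]);
translate([1105, 0, 334]) cube([78, 952, 21]);
translate([1242, 0, 334]) cube([78, 952, 21]);
translate([1379, 0, 334]) cube([78, 952, 21]);
translate([1516, 0, 334]) cube([78, 952, 21]);
translate([1653, 0, 334]) cube([78, 952, 21]);
translate([1790, 0, 334]) cube([78, 952, 21]);


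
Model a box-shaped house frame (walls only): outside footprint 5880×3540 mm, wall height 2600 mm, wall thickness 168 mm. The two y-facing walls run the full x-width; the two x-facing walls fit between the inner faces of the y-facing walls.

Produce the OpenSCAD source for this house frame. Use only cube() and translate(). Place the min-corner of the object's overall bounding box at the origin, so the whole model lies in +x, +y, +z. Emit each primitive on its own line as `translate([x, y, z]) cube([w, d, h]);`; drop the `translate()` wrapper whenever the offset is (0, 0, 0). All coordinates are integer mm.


cube([5880, 168, 2600]);
translate([0, 3372, 0]) cube([5880, 168, 2600]);
translate([0, 168, 0]) cube([168, 3204, 2600]);
translate([5712, 168, 0]) cube([168, 3204, 2600]);


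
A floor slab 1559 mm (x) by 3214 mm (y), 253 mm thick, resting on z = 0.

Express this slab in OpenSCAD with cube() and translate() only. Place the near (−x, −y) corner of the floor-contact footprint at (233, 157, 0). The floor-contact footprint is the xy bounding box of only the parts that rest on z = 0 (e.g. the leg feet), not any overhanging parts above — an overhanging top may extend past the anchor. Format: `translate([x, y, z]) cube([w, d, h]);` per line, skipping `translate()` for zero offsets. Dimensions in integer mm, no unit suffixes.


translate([233, 157, 0]) cube([1559, 3214, 253]);


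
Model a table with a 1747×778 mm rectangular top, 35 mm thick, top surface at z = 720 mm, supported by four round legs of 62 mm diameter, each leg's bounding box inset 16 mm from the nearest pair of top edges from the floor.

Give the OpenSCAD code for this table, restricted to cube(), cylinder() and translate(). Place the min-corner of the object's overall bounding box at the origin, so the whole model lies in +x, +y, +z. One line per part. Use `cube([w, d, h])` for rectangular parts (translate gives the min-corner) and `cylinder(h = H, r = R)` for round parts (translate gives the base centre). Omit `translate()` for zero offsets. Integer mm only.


translate([0, 0, 685]) cube([1747, 778, 35]);
translate([47, 47, 0]) cylinder(h = 685, r = 31);
translate([1700, 47, 0]) cylinder(h = 685, r = 31);
translate([47, 731, 0]) cylinder(h = 685, r = 31);
translate([1700, 731, 0]) cylinder(h = 685, r = 31);


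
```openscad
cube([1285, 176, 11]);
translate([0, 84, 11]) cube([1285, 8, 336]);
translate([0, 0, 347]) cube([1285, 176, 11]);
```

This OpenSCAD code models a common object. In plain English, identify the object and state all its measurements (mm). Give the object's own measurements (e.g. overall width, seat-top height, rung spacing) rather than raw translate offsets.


An I-beam lying along x, 1285 mm long. Overall section height 358 mm. Two flanges 176 mm wide (y) and 11 mm thick, one on the floor and one at the top; a web 8 mm thick runs between them, centred on the flange width.


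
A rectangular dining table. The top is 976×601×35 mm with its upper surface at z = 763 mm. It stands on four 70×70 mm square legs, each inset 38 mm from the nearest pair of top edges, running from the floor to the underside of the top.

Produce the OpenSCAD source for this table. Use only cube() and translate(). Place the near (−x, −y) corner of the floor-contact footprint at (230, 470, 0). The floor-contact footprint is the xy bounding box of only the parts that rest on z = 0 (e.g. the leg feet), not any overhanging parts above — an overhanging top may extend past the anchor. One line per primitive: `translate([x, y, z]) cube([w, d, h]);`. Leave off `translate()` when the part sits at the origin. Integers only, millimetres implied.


translate([192, 432, 728]) cube([976, 601, 35]);
translate([230, 470, 0]) cube([70, 70, 728]);
translate([1060, 470, 0]) cube([70, 70, 728]);
translate([230, 925, 0]) cube([70, 70, 728]);
translate([1060, 925, 0]) cube([70, 70, 728]);


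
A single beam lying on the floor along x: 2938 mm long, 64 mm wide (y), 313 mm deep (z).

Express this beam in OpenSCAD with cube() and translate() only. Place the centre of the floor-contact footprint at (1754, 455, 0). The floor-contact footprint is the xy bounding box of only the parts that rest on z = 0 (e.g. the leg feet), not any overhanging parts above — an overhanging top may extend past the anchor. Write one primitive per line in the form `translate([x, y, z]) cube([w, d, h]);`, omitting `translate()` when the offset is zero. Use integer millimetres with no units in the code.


translate([285, 423, 0]) cube([2938, 64, 313]);


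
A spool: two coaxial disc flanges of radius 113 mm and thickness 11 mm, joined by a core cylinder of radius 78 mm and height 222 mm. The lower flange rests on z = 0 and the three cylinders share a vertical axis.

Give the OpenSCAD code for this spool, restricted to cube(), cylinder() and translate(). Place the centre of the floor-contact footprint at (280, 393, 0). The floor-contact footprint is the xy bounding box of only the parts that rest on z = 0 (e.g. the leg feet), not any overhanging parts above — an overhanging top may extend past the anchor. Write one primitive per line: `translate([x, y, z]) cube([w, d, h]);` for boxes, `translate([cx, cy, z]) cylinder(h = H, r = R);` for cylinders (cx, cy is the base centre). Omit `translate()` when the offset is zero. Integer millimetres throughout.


translate([280, 393, 0]) cylinder(h = 11, r = 113);
translate([280, 393, 11]) cylinder(h = 222, r = 78);
translate([280, 393, 233]) cylinder(h = 11, r = 113);


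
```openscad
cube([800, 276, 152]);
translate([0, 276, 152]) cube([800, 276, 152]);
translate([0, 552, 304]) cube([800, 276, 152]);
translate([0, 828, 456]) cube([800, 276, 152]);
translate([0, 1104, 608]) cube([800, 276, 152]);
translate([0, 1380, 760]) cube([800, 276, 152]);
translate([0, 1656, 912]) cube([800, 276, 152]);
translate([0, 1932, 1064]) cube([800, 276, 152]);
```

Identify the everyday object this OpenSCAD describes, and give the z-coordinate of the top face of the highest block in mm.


A staircase. The total rise is 1216 mm.

8 identical blocks, each offset up and back from the previous — a staircase. Each step is 152 mm tall and there are 8 of them, so the total rise is 8 × 152 = 1216 mm.


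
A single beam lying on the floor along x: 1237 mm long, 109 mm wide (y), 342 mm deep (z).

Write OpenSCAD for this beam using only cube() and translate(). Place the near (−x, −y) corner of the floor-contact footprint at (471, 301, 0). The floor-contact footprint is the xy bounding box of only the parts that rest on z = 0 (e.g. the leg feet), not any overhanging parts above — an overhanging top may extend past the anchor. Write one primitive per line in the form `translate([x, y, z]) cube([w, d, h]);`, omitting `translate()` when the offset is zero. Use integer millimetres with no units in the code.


translate([471, 301, 0]) cube([1237, 109, 342]);


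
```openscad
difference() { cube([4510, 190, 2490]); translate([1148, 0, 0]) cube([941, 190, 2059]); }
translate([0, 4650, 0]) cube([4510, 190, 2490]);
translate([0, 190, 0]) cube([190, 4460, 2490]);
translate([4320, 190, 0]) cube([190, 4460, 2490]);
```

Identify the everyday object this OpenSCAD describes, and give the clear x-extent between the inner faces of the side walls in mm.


A single room. The interior width is 4130 mm.

Four walls enclosing a rectangle with a door in the front wall — a room. Outside width 4510 minus two 190 mm walls gives 4130 mm.


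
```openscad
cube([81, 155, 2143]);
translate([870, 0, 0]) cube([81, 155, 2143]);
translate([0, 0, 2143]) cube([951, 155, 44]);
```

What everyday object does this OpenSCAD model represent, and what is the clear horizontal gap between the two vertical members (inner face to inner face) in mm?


A door frame. The clear opening width is 789 mm.

Two 2143 mm tall posts with a header on top — a door frame. The left jamb is 81 mm wide at x = 0; the right jamb starts at x = 870. The clear opening is 870 − 81 = 789 mm.


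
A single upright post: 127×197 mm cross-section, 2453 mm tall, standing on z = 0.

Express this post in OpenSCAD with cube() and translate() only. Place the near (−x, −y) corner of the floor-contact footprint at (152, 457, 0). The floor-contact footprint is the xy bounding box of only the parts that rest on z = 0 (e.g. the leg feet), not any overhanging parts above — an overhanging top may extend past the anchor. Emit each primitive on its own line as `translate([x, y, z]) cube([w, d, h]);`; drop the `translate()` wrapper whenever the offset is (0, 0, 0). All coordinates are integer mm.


translate([152, 457, 0]) cube([127, 197, 2453]);


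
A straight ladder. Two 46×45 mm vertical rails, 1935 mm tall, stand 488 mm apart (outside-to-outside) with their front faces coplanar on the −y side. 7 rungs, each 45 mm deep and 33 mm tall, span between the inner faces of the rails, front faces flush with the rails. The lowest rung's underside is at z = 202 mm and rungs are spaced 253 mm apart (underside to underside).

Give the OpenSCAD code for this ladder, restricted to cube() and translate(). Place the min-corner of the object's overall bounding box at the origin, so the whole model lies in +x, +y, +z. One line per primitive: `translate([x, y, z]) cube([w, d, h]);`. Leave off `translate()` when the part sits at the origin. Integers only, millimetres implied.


cube([46, 45, 1935]);
translate([442, 0, 0]) cube([46, 45, 1935]);
translate([46, 0, 202]) cube([396, 45, 33]);
translate([46, 0, 455]) cube([396, 45, 33]);
translate([46, 0, 708]) cube([396, 45, 33]);
translate([46, 0, 961]) cube([396, 45, 33]);
translate([46, 0, 1214]) cube([396, 45, 33]);
translate([46, 0, 1467]) cube([396, 45, 33]);
translate([46, 0, 1720]) cube([396, 45, 33]);


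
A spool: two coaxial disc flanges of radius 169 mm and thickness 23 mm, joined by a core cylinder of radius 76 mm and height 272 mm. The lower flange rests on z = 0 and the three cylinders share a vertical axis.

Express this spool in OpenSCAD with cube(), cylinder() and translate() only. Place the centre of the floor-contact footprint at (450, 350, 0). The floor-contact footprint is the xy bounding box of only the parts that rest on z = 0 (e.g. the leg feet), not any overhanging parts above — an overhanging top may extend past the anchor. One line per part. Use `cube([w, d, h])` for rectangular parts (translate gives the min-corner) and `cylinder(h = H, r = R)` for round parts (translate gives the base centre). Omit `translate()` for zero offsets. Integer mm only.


translate([450, 350, 0]) cylinder(h = 23, r = 169);
translate([450, 350, 23]) cylinder(h = 272, r = 76);
translate([450, 350, 295]) cylinder(h = 23, r = 169);


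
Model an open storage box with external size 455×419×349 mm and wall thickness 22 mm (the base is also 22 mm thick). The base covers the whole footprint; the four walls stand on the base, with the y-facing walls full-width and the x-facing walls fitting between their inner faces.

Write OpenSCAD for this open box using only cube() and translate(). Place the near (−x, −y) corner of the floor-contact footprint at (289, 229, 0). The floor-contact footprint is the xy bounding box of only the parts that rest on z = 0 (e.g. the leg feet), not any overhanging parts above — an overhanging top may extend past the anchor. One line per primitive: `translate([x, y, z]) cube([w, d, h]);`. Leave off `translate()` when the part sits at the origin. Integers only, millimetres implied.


translate([289, 229, 0]) cube([455, 419, 22]);
translate([289, 229, 22]) cube([455, 22, 327]);
translate([289, 626, 22]) cube([455, 22, 327]);
translate([289, 251, 22]) cube([22, 375, 327]);
translate([722, 251, 22]) cube([22, 375, 327]);


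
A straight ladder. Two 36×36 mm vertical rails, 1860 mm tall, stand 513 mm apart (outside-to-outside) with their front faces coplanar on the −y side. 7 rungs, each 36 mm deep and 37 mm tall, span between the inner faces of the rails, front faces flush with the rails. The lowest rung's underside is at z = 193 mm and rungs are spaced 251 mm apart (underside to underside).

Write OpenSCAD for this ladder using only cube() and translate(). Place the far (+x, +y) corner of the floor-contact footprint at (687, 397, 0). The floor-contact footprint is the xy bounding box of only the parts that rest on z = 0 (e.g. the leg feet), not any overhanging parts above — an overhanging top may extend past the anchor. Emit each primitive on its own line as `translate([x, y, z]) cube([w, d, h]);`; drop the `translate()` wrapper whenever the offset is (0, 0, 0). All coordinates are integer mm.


translate([174, 361, 0]) cube([36, 36, 1860]);
translate([651, 361, 0]) cube([36, 36, 1860]);
translate([210, 361, 193]) cube([441, 36, 37]);
translate([210, 361, 444]) cube([441, 36, 37]);
translate([210, 361, 695]) cube([441, 36, 37]);
translate([210, 361, 946]) cube([441, 36, 37]);
translate([210, 361, 1197]) cube([441, 36, 37]);
translate([210, 361, 1448]) cube([441, 36, 37]);
translate([210, 361, 1699]) cube([441, 36, 37]);


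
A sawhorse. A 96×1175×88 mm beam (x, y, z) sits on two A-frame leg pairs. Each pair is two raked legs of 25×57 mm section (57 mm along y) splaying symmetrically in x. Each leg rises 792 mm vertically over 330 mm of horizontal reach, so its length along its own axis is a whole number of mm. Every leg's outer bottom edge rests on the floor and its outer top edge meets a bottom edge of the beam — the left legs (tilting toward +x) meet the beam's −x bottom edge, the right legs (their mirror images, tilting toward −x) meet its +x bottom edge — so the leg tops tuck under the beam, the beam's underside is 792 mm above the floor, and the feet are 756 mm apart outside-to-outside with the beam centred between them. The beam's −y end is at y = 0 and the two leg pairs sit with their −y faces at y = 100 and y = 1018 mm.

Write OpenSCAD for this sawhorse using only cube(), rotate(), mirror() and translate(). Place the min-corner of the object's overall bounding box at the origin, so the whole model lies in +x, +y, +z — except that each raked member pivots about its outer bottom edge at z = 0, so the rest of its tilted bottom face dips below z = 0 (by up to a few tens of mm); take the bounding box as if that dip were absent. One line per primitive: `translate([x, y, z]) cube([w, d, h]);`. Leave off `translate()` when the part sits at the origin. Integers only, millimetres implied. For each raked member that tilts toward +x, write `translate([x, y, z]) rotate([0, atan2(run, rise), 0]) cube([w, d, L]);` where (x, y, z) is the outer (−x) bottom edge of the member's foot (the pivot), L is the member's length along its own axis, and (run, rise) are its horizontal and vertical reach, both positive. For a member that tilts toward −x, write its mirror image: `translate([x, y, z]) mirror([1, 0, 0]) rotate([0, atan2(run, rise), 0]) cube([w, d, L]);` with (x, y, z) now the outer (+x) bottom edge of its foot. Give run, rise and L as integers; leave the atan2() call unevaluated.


translate([330, 0, 792]) cube([96, 1175, 88]);
translate([0, 100, 0]) rotate([0, atan2(330, 792), 0]) cube([25, 57, 858]);
translate([756, 100, 0]) mirror([1, 0, 0]) rotate([0, atan2(330, 792), 0]) cube([25, 57, 858]);
translate([0, 1018, 0]) rotate([0, atan2(330, 792), 0]) cube([25, 57, 858]);
translate([756, 1018, 0]) mirror([1, 0, 0]) rotate([0, atan2(330, 792), 0]) cube([25, 57, 858]);


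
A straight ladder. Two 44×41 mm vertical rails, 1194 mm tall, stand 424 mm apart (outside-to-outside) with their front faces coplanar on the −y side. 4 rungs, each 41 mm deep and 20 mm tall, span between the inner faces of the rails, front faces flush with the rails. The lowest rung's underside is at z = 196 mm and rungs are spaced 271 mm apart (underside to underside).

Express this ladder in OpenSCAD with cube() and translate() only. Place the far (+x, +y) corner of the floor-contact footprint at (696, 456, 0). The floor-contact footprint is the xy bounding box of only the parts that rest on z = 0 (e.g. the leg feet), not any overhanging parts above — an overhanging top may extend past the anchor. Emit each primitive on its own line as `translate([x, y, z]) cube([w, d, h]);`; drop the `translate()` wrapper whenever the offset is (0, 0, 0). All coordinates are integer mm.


translate([272, 415, 0]) cube([44, 41, 1194]);
translate([652, 415, 0]) cube([44, 41, 1194]);
translate([316, 415, 196]) cube([336, 41, 20]);
translate([316, 415, 467]) cube([336, 41, 20]);
translate([316, 415, 738]) cube([336, 41, 20]);
translate([316, 415, 1009]) cube([336, 41, 20]);


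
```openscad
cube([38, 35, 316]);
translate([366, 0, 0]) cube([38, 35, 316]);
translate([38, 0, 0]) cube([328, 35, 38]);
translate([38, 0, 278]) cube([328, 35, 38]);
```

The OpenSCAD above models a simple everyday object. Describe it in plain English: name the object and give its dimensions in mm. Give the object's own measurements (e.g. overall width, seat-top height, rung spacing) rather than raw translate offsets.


A rectangular picture frame lying in the x–z plane (depth along y). The opening is 328 mm wide (x) by 240 mm tall (z), surrounded by a border 38 mm wide on all four sides. The frame is 35 mm deep and is made of two full-height vertical stiles with two horizontal rails fitted between them.


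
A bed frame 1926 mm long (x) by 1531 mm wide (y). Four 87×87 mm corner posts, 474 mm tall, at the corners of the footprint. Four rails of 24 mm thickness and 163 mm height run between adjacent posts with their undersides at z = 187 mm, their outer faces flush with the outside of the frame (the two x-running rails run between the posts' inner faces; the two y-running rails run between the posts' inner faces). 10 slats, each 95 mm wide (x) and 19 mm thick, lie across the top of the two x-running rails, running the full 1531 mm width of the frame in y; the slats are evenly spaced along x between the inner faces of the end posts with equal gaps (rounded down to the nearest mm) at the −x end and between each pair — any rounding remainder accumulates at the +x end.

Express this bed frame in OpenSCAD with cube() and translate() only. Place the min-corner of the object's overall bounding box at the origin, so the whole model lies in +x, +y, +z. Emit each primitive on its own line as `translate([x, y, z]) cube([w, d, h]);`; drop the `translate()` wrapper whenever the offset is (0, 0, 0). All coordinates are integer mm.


cube([87, 87, 474]);
translate([0, 1444, 0]) cube([87, 87, 474]);
translate([1839, 0, 0]) cube([87, 87, 474]);
translate([1839, 1444, 0]) cube([87, 87, 474]);
translate([87, 0, 187]) cube([1752, 24, 163]);
translate([87, 1507, 187]) cube([1752, 24, 163]);
translate([0, 87, 187]) cube([24, 1357, 163]);
translate([1902, 87, 187]) cube([24, 1357, 163]);
translate([159, 0, 350]) cube([95, 1531, 19]);
translate([326, 0, 350]) cube([95, 1531, 19]);
translate([493, 0, 350]) cube([95, 1531, 19]);
translate([660, 0, 350]) cube([95, 1531, 19]);
translate([827, 0, 350]) cube([95, 1531, 19]);
translate([994, 0, 350]) cube([95, 1531, 19]);
translate([1161, 0, 350]) cube([95, 1531, 19]);
translate([1328, 0, 350]) cube([95, 1531, 19]);
translate([1495, 0, 350]) cube([95, 1531, 19]);
translate([1662, 0, 350]) cube([95, 1531, 19]);


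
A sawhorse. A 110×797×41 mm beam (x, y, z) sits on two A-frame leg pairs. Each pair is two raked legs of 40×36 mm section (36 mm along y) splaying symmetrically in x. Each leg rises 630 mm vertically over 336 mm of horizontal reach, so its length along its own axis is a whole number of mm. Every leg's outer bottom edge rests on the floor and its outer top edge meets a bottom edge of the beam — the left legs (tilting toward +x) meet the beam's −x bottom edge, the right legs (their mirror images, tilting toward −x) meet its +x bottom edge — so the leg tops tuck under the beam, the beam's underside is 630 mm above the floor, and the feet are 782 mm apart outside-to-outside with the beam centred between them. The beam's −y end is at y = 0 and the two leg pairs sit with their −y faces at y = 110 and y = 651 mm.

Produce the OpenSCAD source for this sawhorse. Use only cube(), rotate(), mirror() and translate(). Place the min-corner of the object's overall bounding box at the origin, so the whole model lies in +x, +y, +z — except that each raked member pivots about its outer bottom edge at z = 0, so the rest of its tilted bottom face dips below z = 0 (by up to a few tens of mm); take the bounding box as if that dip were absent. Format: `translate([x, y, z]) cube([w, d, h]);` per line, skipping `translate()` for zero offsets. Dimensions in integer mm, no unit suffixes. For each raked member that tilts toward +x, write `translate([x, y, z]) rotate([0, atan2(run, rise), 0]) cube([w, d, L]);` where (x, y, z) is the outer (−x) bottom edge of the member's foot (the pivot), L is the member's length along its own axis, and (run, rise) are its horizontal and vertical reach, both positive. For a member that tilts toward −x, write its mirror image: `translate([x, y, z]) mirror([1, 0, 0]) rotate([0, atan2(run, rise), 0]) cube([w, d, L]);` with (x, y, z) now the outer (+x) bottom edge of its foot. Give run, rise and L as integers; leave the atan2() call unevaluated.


// leg length = √(336² + 630²) = 714
// right-leg outer foot x = 2·336 + 110 = 782
// beam min-corner = (336, 0, 630)
translate([336, 0, 630]) cube([110, 797, 41]);
translate([0, 110, 0]) rotate([0, atan2(336, 630), 0]) cube([40, 36, 714]);
translate([782, 110, 0]) mirror([1, 0, 0]) rotate([0, atan2(336, 630), 0]) cube([40, 36, 714]);
translate([0, 651, 0]) rotate([0, atan2(336, 630), 0]) cube([40, 36, 714]);
translate([782, 651, 0]) mirror([1, 0, 0]) rotate([0, atan2(336, 630), 0]) cube([40, 36, 714]);
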